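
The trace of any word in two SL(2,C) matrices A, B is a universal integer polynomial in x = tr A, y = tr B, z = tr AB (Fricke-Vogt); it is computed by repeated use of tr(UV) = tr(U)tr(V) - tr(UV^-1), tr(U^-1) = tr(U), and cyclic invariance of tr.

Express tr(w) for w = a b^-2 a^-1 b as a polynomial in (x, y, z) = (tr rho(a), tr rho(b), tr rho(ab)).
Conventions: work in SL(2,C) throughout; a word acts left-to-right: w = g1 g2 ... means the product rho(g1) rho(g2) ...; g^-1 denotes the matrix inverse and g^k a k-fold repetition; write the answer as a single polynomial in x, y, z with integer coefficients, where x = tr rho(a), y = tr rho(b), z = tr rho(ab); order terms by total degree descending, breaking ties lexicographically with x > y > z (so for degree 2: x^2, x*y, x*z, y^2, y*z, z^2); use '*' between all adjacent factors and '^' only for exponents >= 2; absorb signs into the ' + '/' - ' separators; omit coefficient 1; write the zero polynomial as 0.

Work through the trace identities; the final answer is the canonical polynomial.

tr(a b a) = tr(a) * tr(b a) - tr(b) = x*z - y
and tr(a b a b) = tr(b a) * tr(b a) - tr(1)   [split at repeated b] = z^2 - 2
tr(b a b^-1 a) = tr(a b a) * tr(b) - tr(a b a b) = x*y*z - y^2 - z^2 + 2
tr(a^-1 b a b^-1) = tr(b a b^-1) * tr(a) - tr(b a b^-1 a) = -x*y*z + x^2 + y^2 + z^2 - 2
and tr(a b^-2 a^-1 b) = tr(a^-1 b a b^-1) * tr(b) - tr(a^-1 b a) = -x*y^2*z + x^2*y + y^3 + y*z^2 - 3*y

-x*y^2*z + x^2*y + y^3 + y*z^2 - 3*y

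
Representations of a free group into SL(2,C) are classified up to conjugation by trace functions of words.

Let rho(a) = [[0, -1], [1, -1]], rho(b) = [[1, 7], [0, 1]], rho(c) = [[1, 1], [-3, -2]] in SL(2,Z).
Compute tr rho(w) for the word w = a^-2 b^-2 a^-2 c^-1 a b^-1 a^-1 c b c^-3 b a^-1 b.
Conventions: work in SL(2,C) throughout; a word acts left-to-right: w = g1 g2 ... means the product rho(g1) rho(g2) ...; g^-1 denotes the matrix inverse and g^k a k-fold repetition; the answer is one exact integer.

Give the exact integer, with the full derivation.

rho(a^-1) = [[-1, 1], [-1, 0]]
... * rho(a^-1) = [[-1, 1], [-1, 0]]  ->  [[0, -1], [1, -1]]
... * rho(b^-1) = [[1, -7], [0, 1]]  ->  [[0, -1], [1, -8]]
... * rho(b^-1) = [[1, -7], [0, 1]]  ->  [[0, -1], [1, -15]]
... * rho(a^-1) = [[-1, 1], [-1, 0]]  ->  [[1, 0], [14, 1]]
... * rho(a^-1) = [[-1, 1], [-1, 0]]  ->  [[-1, 1], [-15, 14]]
... * rho(c^-1) = [[-2, -1], [3, 1]]  ->  [[5, 2], [72, 29]]
... * rho(a) = [[0, -1], [1, -1]]  ->  [[2, -7], [29, -101]]
... * rho(b^-1) = [[1, -7], [0, 1]]  ->  [[2, -21], [29, -304]]
... * rho(a^-1) = [[-1, 1], [-1, 0]]  ->  [[19, 2], [275, 29]]
... * rho(c) = [[1, 1], [-3, -2]]  ->  [[13, 15], [188, 217]]
... * rho(b) = [[1, 7], [0, 1]]  ->  [[13, 106], [188, 1533]]
... * rho(c^-1) = [[-2, -1], [3, 1]]  ->  [[292, 93], [4223, 1345]]
... * rho(c^-1) = [[-2, -1], [3, 1]]  ->  [[-305, -199], [-4411, -2878]]
... * rho(c^-1) = [[-2, -1], [3, 1]]  ->  [[13, 106], [188, 1533]]
... * rho(b) = [[1, 7], [0, 1]]  ->  [[13, 197], [188, 2849]]
... * rho(a^-1) = [[-1, 1], [-1, 0]]  ->  [[-210, 13], [-3037, 188]]
... * rho(b) = [[1, 7], [0, 1]]  ->  [[-210, -1457], [-3037, -21071]]
tr = -210 + -21071 = -21281

-21281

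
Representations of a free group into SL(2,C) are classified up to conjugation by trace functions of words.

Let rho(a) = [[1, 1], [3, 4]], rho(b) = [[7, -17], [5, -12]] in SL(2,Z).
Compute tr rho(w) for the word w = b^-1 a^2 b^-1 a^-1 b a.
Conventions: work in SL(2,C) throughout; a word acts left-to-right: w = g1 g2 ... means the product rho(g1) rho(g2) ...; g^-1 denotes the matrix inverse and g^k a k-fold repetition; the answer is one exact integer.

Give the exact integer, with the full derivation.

1713915

rho(b^-1) = [[-12, 17], [-5, 7]]
... * rho(a) = [[1, 1], [3, 4]]  ->  [[39, 56], [16, 23]]
... * rho(a) = [[1, 1], [3, 4]]  ->  [[207, 263], [85, 108]]
... * rho(b^-1) = [[-12, 17], [-5, 7]]  ->  [[-3799, 5360], [-1560, 2201]]
... * rho(a^-1) = [[4, -1], [-3, 1]]  ->  [[-31276, 9159], [-12843, 3761]]
... * rho(b) = [[7, -17], [5, -12]]  ->  [[-173137, 421784], [-71096, 173199]]
... * rho(a) = [[1, 1], [3, 4]]  ->  [[1092215, 1513999], [448501, 621700]]
tr = 1092215 + 621700 = 1713915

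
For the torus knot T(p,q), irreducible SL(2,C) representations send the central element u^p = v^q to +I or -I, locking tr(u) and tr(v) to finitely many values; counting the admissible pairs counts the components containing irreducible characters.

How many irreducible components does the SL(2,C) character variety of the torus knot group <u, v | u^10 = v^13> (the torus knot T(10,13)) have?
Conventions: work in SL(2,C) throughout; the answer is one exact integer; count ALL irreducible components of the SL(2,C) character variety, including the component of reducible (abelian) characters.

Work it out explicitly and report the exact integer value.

55

For T(10,13): irreducibility forces the central element u^10 = v^13 to one of +I, -I.
On an irreducible component, tr(u) is locked at 2*cos(pi*alpha/10) for some alpha in 1..9, and tr(v) at 2*cos(pi*beta/13) for some beta in 1..12.
u^10 = (-1)^alpha I and v^13 = (-1)^beta I must agree, so alpha and beta have equal parity.
Counting: 5 odd alphas x 6 odd betas + 4 even alphas x 6 even betas = 30 + 24 = 54.
components with irreducible characters: 54; plus the single component of reducible (abelian) characters: total 55.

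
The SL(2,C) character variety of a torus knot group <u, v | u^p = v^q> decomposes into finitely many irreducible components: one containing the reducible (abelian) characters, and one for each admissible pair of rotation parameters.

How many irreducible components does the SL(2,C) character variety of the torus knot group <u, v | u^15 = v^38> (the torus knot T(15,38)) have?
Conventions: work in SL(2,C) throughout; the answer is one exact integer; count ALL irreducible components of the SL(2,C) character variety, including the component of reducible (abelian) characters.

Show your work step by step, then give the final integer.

For T(15,38): irreducibility forces the central element u^15 = v^38 to one of +I, -I.
On an irreducible component, tr(u) is locked at 2*cos(pi*alpha/15) for some alpha in 1..14, and tr(v) at 2*cos(pi*beta/38) for some beta in 1..37.
u^15 = (-1)^alpha I and v^38 = (-1)^beta I must agree, so alpha and beta have equal parity.
Enumerate parity-matched pairs: 7*19 odd-odd plus 7*18 even-even gives 259.
That is 259 components of irreducible characters, and with the reducible (abelian) component the total is 260.

260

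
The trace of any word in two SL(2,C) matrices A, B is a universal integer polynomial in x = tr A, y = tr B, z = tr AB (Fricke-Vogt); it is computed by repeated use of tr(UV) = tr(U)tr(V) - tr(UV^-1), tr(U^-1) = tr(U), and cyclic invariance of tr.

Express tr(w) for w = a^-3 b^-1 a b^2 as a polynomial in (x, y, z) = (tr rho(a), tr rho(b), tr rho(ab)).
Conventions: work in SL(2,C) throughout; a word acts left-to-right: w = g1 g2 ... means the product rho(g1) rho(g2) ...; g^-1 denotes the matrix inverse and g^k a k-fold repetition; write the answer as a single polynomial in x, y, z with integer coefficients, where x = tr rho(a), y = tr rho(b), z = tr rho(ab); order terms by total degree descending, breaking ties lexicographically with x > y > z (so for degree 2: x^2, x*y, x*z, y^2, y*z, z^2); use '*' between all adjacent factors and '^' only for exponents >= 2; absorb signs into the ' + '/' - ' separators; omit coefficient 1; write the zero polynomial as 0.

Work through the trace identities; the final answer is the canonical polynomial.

and tr(b^2) = tr(b)*tr(b) - tr(1) = y^2 - 2
tr(b^2 a) = tr(b)*tr(a b) - tr(a) = y*z - x
and tr(b^2 a^-1) = tr(b^2)*tr(a) - tr(b^2 a) = x*y^2 - y*z - x
tr(b a b^2) = tr(b)*tr(b a b) - tr(b a) = y^2*z - x*y - z
tr(a b a b) = tr(a b)*tr(a b) - tr(1)   [split at repeated a] = z^2 - 2
next, tr(a b a) = tr(a)*tr(b a) - tr(b) = x*z - y
next, tr(b a b^2 a) = tr(b)*tr(a b a b) - tr(a b a) = y*z^2 - x*z - y
next, tr(a^-1 b a b^2) = tr(b a b^2)*tr(a) - tr(b a b^2 a) = x*y^2*z - x^2*y - y*z^2 + y
tr(a b^2 a^-2 b) = tr(a^-1 b a b^2)*tr(a) - tr(a^-1 b a b^2 a) = x^2*y^2*z - x^3*y - x*y*z^2 - y^2*z + 2*x*y + z
and tr(a^-1 b^-1 a b^2 a^-1) = tr(a b^2 a^-2)*tr(b) - tr(a b^2 a^-2 b) = -x^2*y^2*z + x^3*y + x*y^3 + x*y*z^2 - 3*x*y - z
and tr(a^-1 b^-1 a b^2) = tr(a b^2 a^-1)*tr(b) - tr(a b^2 a^-1 b) = -x*y^2*z + x^2*y + y^3 + y*z^2 - 3*y
next, tr(a^-3 b^-1 a b^2) = tr(a^-1 b^-1 a b^2 a^-1)*tr(a) - tr(a^-1 b^-1 a b^2) = -x^3*y^2*z + x^4*y + x^2*y^3 + x^2*y*z^2 + x*y^2*z - 4*x^2*y - y^3 - y*z^2 - x*z + 3*y

-x^3*y^2*z + x^4*y + x^2*y^3 + x^2*y*z^2 + x*y^2*z - 4*x^2*y - y^3 - y*z^2 - x*z + 3*y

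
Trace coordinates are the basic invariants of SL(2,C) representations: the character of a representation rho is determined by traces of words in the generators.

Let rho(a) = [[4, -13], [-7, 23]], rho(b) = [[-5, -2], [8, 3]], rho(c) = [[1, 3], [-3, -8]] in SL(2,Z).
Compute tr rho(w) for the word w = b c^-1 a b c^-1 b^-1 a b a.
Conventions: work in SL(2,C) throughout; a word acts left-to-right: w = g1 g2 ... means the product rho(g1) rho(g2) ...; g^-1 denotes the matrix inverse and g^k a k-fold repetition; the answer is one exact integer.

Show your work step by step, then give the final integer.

2078027

rho(b) = [[-5, -2], [8, 3]]
... * rho(c^-1) = [[-8, -3], [3, 1]]  ->  [[34, 13], [-55, -21]]
... * rho(a) = [[4, -13], [-7, 23]]  ->  [[45, -143], [-73, 232]]
... * rho(b) = [[-5, -2], [8, 3]]  ->  [[-1369, -519], [2221, 842]]
... * rho(c^-1) = [[-8, -3], [3, 1]]  ->  [[9395, 3588], [-15242, -5821]]
... * rho(b^-1) = [[3, 2], [-8, -5]]  ->  [[-519, 850], [842, -1379]]
... * rho(a) = [[4, -13], [-7, 23]]  ->  [[-8026, 26297], [13021, -42663]]
... * rho(b) = [[-5, -2], [8, 3]]  ->  [[250506, 94943], [-406409, -154031]]
... * rho(a) = [[4, -13], [-7, 23]]  ->  [[337423, -1072889], [-547419, 1740604]]
tr = 337423 + 1740604 = 2078027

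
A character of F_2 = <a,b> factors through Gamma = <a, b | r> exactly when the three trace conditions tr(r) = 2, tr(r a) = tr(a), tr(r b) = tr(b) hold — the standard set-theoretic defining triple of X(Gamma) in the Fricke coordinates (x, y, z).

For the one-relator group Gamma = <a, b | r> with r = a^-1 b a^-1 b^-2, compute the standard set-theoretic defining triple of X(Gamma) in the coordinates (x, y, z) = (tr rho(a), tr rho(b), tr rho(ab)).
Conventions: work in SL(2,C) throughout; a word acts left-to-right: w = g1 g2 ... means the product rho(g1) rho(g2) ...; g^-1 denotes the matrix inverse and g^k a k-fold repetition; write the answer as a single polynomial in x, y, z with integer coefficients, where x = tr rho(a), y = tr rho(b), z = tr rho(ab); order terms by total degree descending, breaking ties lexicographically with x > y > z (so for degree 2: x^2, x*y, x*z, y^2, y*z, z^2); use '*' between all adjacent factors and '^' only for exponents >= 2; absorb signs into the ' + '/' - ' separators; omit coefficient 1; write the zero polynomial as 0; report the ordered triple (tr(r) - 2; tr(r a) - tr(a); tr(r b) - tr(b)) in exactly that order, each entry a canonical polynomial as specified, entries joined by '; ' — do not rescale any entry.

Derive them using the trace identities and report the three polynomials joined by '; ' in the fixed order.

x*y^2*z - x^2*y - y^3 - y*z^2 + x*z + 3*y - 2; -x + z; x*y*z - y^2 - z^2 - y + 2

apply: tr(b^-1) = tr(b) = y
tr(b^-1 a) = tr(a) tr(b) - tr(a b)   [inverse elimination on b] = x*y - z
tr(a^-1 b^-1) = tr(b^-1) tr(a) - tr(b^-1 a)   [inverse elimination on a] = z
use: tr(a b a) = tr(a) tr(b a) - tr(b)   [square of a] = x*z - y
apply: tr(a b a b) = tr(a b) tr(a b) - tr(1)   [split at a repeated a] = z^2 - 2
tr(b^-1 a b a) = tr(a b a) tr(b) - tr(a b a b)   [inverse elimination on b] = x*y*z - y^2 - z^2 + 2
tr(a b a^-1 b^-1) = tr(b^-1 a b) tr(a) - tr(b^-1 a b a)   [inverse elimination on a] = -x*y*z + x^2 + y^2 + z^2 - 2
tr(b a^-1 b^-2 a) = tr(a b a^-1 b^-1) tr(b) - tr(a b a^-1)   [inverse elimination on b] = -x*y^2*z + x^2*y + y^3 + y*z^2 - 3*y
tr(a^-1 b a^-1 b^-2) = tr(b a^-1 b^-2) tr(a) - tr(b a^-1 b^-2 a)   [inverse elimination on a] = x*y^2*z - x^2*y - y^3 - y*z^2 + x*z + 3*y
assemble the triple (tr(r) - 2; tr(r a) - x; tr(r b) - y)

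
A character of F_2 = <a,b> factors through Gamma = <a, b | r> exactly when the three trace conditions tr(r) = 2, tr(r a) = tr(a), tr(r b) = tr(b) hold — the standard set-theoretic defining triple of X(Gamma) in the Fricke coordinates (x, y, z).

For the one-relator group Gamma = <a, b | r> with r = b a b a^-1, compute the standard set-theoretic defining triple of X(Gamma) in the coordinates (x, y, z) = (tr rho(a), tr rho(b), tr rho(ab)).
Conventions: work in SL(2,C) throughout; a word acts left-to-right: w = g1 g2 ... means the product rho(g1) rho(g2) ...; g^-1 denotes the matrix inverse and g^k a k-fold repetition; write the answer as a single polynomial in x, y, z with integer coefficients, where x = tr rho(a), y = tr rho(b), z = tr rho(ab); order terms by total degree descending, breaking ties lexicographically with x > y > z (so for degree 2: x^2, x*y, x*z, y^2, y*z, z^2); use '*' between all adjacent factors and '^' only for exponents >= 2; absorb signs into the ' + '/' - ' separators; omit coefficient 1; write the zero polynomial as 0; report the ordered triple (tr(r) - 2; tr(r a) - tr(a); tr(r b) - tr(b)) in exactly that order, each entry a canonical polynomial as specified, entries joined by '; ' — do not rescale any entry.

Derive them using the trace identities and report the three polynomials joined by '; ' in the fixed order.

use: tr(b a b) = tr(b) * tr(a b) - tr(a)  (reduce the b square) = y*z - x
tr(b a b a) = tr(b a) * tr(b a) - tr(1)  (split on b) = z^2 - 2
tr(b a b a^-1) = tr(b a b) * tr(a) - tr(b a b a)  (eliminate a^-1) = x*y*z - x^2 - z^2 + 2
use: tr(b^2 a b) = tr(b) * tr(b a b) - tr(b a) = y^2*z - x*y - z
apply: tr(a b a) = tr(a) * tr(b a) - tr(b) = x*z - y
tr(b^2 a b a) = tr(b) * tr(a b a b) - tr(a b a) = y*z^2 - x*z - y
apply: tr(b a b a^-1 b) = tr(b^2 a b) * tr(a) - tr(b^2 a b a) = x*y^2*z - x^2*y - y*z^2 + y
assemble the triple (tr(r) - 2; tr(r a) - x; tr(r b) - y)

x*y*z - x^2 - z^2; y*z - 2*x; x*y^2*z - x^2*y - y*z^2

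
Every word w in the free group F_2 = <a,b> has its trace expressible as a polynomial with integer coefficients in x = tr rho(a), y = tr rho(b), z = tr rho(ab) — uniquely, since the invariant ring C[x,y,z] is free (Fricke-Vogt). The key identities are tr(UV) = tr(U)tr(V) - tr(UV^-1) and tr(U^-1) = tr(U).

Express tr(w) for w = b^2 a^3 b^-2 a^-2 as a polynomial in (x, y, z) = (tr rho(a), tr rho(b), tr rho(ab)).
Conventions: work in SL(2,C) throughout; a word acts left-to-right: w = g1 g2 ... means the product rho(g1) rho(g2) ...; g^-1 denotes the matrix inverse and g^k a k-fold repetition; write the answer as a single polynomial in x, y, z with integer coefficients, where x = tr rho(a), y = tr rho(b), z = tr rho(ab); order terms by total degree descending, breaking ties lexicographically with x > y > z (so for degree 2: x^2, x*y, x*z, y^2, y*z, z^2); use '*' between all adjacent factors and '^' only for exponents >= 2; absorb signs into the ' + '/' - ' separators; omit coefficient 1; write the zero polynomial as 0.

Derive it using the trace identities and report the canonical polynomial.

-x^4*y^3*z + x^5*y^2 + x^3*y^4 + x^3*y^2*z^2 + x^2*y^3*z - 5*x^3*y^2 - x*y^4 - x*y^2*z^2 + 4*x*y^2 + x

apply: trace(a^2) = trace(a)*trace(a) - trace(1) = x^2 - 2
apply: trace(a^3) = trace(a)*trace(a^2) - trace(a) = x^3 - 3*x
apply: trace(b^2 a) = trace(b)*trace(a b) - trace(a) = y*z - x
apply: trace(b^2) = trace(b)*trace(b) - trace(1) = y^2 - 2
apply: trace(a b^2 a) = trace(a)*trace(b^2 a) - trace(b^2) = x*y*z - x^2 - y^2 + 2
use: trace(a^2 b^2 a) = trace(a)*trace(a b^2 a) - trace(a b^2) = x^2*y*z - x^3 - x*y^2 - y*z + 3*x
trace(a b^2 a^3) = trace(a)*trace(a^2 b^2 a) - trace(a^2 b^2) = x^3*y*z - x^4 - x^2*y^2 - 2*x*y*z + 4*x^2 + y^2 - 2
trace(a b a b) = trace(a b)*trace(a b) - trace(1) = z^2 - 2
trace(a b a) = trace(a)*trace(b a) - trace(b) = x*z - y
trace(b a b^2 a) = trace(b)*trace(a b a b) - trace(a b a) = y*z^2 - x*z - y
trace(b a b^2) = trace(b)*trace(b a b) - trace(b a) = y^2*z - x*y - z
trace(b a b^2 a^2) = trace(a)*trace(b a b^2 a) - trace(b a b^2) = x*y*z^2 - x^2*z - y^2*z + z
use: trace(a b^2 a^3 b) = trace(a)*trace(b a b^2 a^2) - trace(b a b^2 a) = x^2*y*z^2 - x^3*z - x*y^2*z - y*z^2 + 2*x*z + y
trace(b^-1 a b^2 a^3) = trace(a b^2 a^3)*trace(b) - trace(a b^2 a^3 b) = x^3*y^2*z - x^4*y - x^2*y^3 - x^2*y*z^2 + x^3*z - x*y^2*z + 4*x^2*y + y^3 + y*z^2 - 2*x*z - 3*y
trace(b^2 a^3 b^-2 a) = trace(b^-1 a b^2 a^3)*trace(b) - trace(b^-1 a b^2 a^3 b) = x^3*y^3*z - x^4*y^2 - x^2*y^4 - x^2*y^2*z^2 - x*y^3*z + x^4 + 5*x^2*y^2 + y^4 + y^2*z^2 - 4*x^2 - 4*y^2 + 2
trace(a^-1 b^2 a^3 b^-2) = trace(b^2 a^3 b^-2)*trace(a) - trace(b^2 a^3 b^-2 a) = -x^3*y^3*z + x^4*y^2 + x^2*y^4 + x^2*y^2*z^2 + x*y^3*z - 5*x^2*y^2 - y^4 - y^2*z^2 + x^2 + 4*y^2 - 2
trace(b^2 a^3 b^-2 a^-2) = trace(a^-1 b^2 a^3 b^-2)*trace(a) - trace(a^-1 b^2 a^3 b^-2 a) = -x^4*y^3*z + x^5*y^2 + x^3*y^4 + x^3*y^2*z^2 + x^2*y^3*z - 5*x^3*y^2 - x*y^4 - x*y^2*z^2 + 4*x*y^2 + x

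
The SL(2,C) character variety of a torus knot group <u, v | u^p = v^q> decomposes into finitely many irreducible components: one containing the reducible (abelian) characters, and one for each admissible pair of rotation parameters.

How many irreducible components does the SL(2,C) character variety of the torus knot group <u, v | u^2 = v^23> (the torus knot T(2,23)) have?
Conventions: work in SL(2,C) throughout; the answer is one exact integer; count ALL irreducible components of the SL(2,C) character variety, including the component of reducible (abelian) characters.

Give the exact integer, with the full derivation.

For T(2,23): irreducibility forces the central element u^2 = v^23 to one of +I, -I.
So on each irreducible component the traces are pinned: tr(u) = 2*cos(pi*alpha/2) with 1 <= alpha <= 1, tr(v) = 2*cos(pi*beta/23) with 1 <= beta <= 22.
The two central values (-1)^alpha I and (-1)^beta I must be the same matrix, so alpha and beta share a parity.
Counting: 1 odd alphas x 11 odd betas + 0 even alphas x 11 even betas = 11 + 0 = 11.
components with irreducible characters: 11; plus the single component of reducible (abelian) characters: total 12.

12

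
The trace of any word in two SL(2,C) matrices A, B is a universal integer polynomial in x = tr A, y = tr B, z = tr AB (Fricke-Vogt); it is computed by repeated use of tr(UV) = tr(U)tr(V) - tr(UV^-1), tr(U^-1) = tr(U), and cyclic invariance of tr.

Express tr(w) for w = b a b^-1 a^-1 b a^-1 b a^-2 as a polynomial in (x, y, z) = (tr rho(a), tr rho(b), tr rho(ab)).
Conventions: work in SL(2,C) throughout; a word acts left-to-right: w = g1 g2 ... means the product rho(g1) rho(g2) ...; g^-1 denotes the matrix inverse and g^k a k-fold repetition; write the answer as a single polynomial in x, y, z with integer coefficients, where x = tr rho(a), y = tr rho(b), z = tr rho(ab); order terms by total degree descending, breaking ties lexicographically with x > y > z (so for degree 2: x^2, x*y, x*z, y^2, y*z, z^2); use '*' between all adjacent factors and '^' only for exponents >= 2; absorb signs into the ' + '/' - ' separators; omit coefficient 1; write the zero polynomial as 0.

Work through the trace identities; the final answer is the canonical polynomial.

trace(b^2) = trace(b) trace(b) - trace(1)   [square of b] = y^2 - 2
trace(b^3) = trace(b) trace(b^2) - trace(b)   [square of b] = y^3 - 3*y
apply: trace(b a b) = trace(b) trace(a b) - trace(a)   [square of b] = y*z - x
use: trace(b^3 a) = trace(b) trace(b a b) - trace(b a)   [square of b] = y^2*z - x*y - z
trace(b a^-1 b^2) = trace(b^3) trace(a) - trace(b^3 a)   [inverse elimination on a] = x*y^3 - y^2*z - 2*x*y + z
trace(b^2 a b^2) = trace(b) trace(b^2 a b) - trace(b^2 a)   [square of b] = y^3*z - x*y^2 - 2*y*z + x
use: trace(a b a b) = trace(a b) trace(a b) - trace(1)   [split at a repeated a] = z^2 - 2
apply: trace(a b a) = trace(a) trace(b a) - trace(b)   [square of a] = x*z - y
trace(a b^2 a b) = trace(b) trace(a b a b) - trace(a b a)   [square of b] = y*z^2 - x*z - y
use: trace(a^2) = trace(a) trace(a) - trace(1)   [square of a] = x^2 - 2
trace(a b^2 a) = trace(b) trace(a^2 b) - trace(a^2)   [square of b] = x*y*z - x^2 - y^2 + 2
use: trace(b^2 a b^2 a) = trace(b) trace(a b^2 a b) - trace(a b^2 a)   [square of b] = y^2*z^2 - 2*x*y*z + x^2 - 2
apply: trace(b a^-1 b^2 a b) = trace(b^2 a b^2) trace(a) - trace(b^2 a b^2 a)   [inverse elimination on a] = x*y^3*z - x^2*y^2 - y^2*z^2 + 2
apply: trace(b^2 a b a b) = trace(b) trace(b a b a b) - trace(b a b a)   [square of b] = y^2*z^2 - x*y*z - y^2 - z^2 + 2
trace(a b a b a b) = trace(a b a b) trace(a b) - trace(b a)   [split at a repeated a] = z^3 - 3*z
apply: trace(a b a b a) = trace(a) trace(b a b a) - trace(b a b)   [square of a] = x*z^2 - y*z - x
trace(b^2 a b a b a) = trace(b) trace(a b a b a b) - trace(a b a b a)   [square of b] = y*z^3 - x*z^2 - 2*y*z + x
trace(b a^-1 b^2 a b a) = trace(b^2 a b a b) trace(a) - trace(b^2 a b a b a)   [inverse elimination on a] = x*y^2*z^2 - x^2*y*z - y*z^3 - x*y^2 + 2*y*z + x
trace(a^-1 b a^-1 b^2 a b) = trace(b a^-1 b^2 a b) trace(a) - trace(b a^-1 b^2 a b a)   [inverse elimination on a] = x^2*y^3*z - x^3*y^2 - 2*x*y^2*z^2 + x^2*y*z + y*z^3 + x*y^2 - 2*y*z + x
trace(b a b^-1 a^-1 b a^-1 b) = trace(a^-1 b a^-1 b^2 a) trace(b) - trace(a^-1 b a^-1 b^2 a b)   [inverse elimination on b] = -x^2*y^3*z + x^3*y^2 + x*y^4 + 2*x*y^2*z^2 - x^2*y*z - y^3*z - y*z^3 - 3*x*y^2 + 3*y*z - x
apply: trace(a b^2 a b a) = trace(a) trace(b^2 a b a) - trace(b^2 a b)   [square of a] = x*y*z^2 - x^2*z - y^2*z + z
trace(b a b a b^-1 a b) = trace(a b^2 a b a) trace(b) - trace(a b^2 a b a b)   [inverse elimination on b] = x*y^2*z^2 - x^2*y*z - y^3*z - y*z^3 + x*z^2 + 3*y*z - x
trace(a b a b a b a) = trace(a) trace(b a b a b a) - trace(b a b a b)   [square of a] = x*z^3 - y*z^2 - 2*x*z + y
trace(a b a b a b a b) = trace(a b a b a b) trace(a b) - trace(b a b a)   [split at a repeated a] = z^4 - 4*z^2 + 2
trace(b a b a b^-1 a b a) = trace(a b a b a b a) trace(b) - trace(a b a b a b a b)   [inverse elimination on b] = x*y*z^3 - y^2*z^2 - z^4 - 2*x*y*z + y^2 + 4*z^2 - 2
use: trace(b a^-1 b a b a b^-1 a) = trace(b a b a b^-1 a b) trace(a) - trace(b a b a b^-1 a b a)   [inverse elimination on a] = x^2*y^2*z^2 - x^3*y*z - x*y^3*z - 2*x*y*z^3 + x^2*z^2 + y^2*z^2 + z^4 + 5*x*y*z - x^2 - y^2 - 4*z^2 + 2
trace(b a b^-1 a^-1 b a^-1 b a) = trace(b a^-1 b a b a b^-1) trace(a) - trace(b a^-1 b a b a b^-1 a)   [inverse elimination on a] = -x^2*y^2*z^2 + x^3*y*z + x*y^3*z + 2*x*y*z^3 - x^2*z^2 - y^2*z^2 - z^4 - 4*x*y*z + y^2 + 4*z^2 - 2
apply: trace(a^-1 b a b^-1 a^-1 b a^-1 b) = trace(b a b^-1 a^-1 b a^-1 b) trace(a) - trace(b a b^-1 a^-1 b a^-1 b a)   [inverse elimination on a] = -x^3*y^3*z + x^4*y^2 + x^2*y^4 + 3*x^2*y^2*z^2 - 2*x^3*y*z - 2*x*y^3*z - 3*x*y*z^3 - 3*x^2*y^2 + x^2*z^2 + y^2*z^2 + z^4 + 7*x*y*z - x^2 - y^2 - 4*z^2 + 2
apply: trace(b a b^-1 a^-1 b a^-1 b a^-2) = trace(a^-1 b a b^-1 a^-1 b a^-1 b) trace(a) - trace(a^-1 b a b^-1 a^-1 b a^-1 b a)   [inverse elimination on a] = -x^4*y^3*z + x^5*y^2 + x^3*y^4 + 3*x^3*y^2*z^2 - 2*x^4*y*z - x^2*y^3*z - 3*x^2*y*z^3 - 4*x^3*y^2 + x^3*z^2 - x*y^4 - x*y^2*z^2 + x*z^4 + 8*x^2*y*z + y^3*z + y*z^3 - x^3 + 2*x*y^2 - 4*x*z^2 - 3*y*z + 3*x

-x^4*y^3*z + x^5*y^2 + x^3*y^4 + 3*x^3*y^2*z^2 - 2*x^4*y*z - x^2*y^3*z - 3*x^2*y*z^3 - 4*x^3*y^2 + x^3*z^2 - x*y^4 - x*y^2*z^2 + x*z^4 + 8*x^2*y*z + y^3*z + y*z^3 - x^3 + 2*x*y^2 - 4*x*z^2 - 3*y*z + 3*x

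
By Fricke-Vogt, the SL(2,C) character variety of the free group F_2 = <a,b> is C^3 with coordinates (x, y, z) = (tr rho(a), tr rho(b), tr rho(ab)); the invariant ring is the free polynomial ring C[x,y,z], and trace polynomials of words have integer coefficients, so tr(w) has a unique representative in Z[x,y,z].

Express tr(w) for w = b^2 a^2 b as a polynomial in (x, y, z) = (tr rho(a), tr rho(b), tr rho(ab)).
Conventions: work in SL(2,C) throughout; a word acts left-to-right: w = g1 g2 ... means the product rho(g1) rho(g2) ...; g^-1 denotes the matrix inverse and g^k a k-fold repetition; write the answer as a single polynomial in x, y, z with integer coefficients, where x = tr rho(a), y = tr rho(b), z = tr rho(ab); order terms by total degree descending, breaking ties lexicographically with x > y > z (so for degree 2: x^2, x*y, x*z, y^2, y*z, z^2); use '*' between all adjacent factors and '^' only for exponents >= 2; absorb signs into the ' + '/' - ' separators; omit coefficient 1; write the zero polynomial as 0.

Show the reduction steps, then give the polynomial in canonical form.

trace(a^2 b) = trace(a) trace(b a) - trace(b)  (reduce the a square) = x*z - y
trace(a^2) = trace(a) trace(a) - trace(1)  (reduce the a square) = x^2 - 2
trace(b a^2 b) = trace(b) trace(a^2 b) - trace(a^2)  (reduce the b square) = x*y*z - x^2 - y^2 + 2
use: trace(b^2 a^2 b) = trace(b) trace(b a^2 b) - trace(b a^2)  (reduce the b square) = x*y^2*z - x^2*y - y^3 - x*z + 3*y

x*y^2*z - x^2*y - y^3 - x*z + 3*y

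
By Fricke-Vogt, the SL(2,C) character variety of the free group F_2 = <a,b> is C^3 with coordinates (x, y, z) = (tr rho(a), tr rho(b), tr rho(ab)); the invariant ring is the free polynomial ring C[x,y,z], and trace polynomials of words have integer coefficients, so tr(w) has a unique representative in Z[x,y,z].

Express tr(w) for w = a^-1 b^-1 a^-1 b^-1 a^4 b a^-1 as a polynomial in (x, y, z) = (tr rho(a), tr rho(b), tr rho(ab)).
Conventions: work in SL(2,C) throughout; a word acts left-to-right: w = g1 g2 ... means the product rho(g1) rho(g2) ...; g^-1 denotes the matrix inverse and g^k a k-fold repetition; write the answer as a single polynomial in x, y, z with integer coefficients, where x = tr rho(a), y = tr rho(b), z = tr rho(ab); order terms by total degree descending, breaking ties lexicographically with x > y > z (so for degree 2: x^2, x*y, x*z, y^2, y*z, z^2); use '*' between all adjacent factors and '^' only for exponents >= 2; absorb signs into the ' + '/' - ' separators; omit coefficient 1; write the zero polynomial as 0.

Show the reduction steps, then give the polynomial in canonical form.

-x^5*y*z^2 + x^6*z + x^4*y^2*z + x^4*z^3 + 2*x^3*y*z^2 - 6*x^4*z - 2*x^2*y^2*z - 2*x^2*z^3 + 8*x^2*z + x*y - z

tr(b a^2) = tr(a) tr(b a) - tr(b)   [square of a] = x*z - y
tr(a^3 b) = tr(a) tr(b a^2) - tr(b a)   [square of a] = x^2*z - x*y - z
tr(a^4 b) = tr(a) tr(b a^3) - tr(b a^2)   [square of a] = x^3*z - x^2*y - 2*x*z + y
tr(a^2) = tr(a) tr(a) - tr(1)   [square of a] = x^2 - 2
tr(a^3) = tr(a) tr(a^2) - tr(a)   [square of a] = x^3 - 3*x
tr(a^4) = tr(a) tr(a^3) - tr(a^2)   [square of a] = x^4 - 4*x^2 + 2
use: tr(b a^4 b) = tr(b) tr(a^4 b) - tr(a^4)   [square of b] = x^3*y*z - x^4 - x^2*y^2 - 2*x*y*z + 4*x^2 + y^2 - 2
tr(b a b a) = tr(b a) tr(b a) - tr(1)   [split at a repeated b] = z^2 - 2
apply: tr(b a b) = tr(b) tr(a b) - tr(a)   [square of b] = y*z - x
tr(b a b a^2) = tr(a) tr(b a b a) - tr(b a b)   [square of a] = x*z^2 - y*z - x
tr(a b a b a^2) = tr(a) tr(b a b a^2) - tr(b a b a)   [square of a] = x^2*z^2 - x*y*z - x^2 - z^2 + 2
apply: tr(b a^4 b a) = tr(a) tr(a b a b a^2) - tr(a b a b a)   [square of a] = x^3*z^2 - x^2*y*z - x^3 - 2*x*z^2 + y*z + 3*x
tr(a^4 b a^-1 b) = tr(b a^4 b) tr(a) - tr(b a^4 b a)   [inverse elimination on a] = x^4*y*z - x^5 - x^3*y^2 - x^3*z^2 - x^2*y*z + 5*x^3 + x*y^2 + 2*x*z^2 - y*z - 5*x
tr(b^-1 a^4 b a^-1) = tr(a^4 b a^-1) tr(b) - tr(a^4 b a^-1 b)   [inverse elimination on b] = -x^4*y*z + x^5 + x^3*y^2 + x^3*z^2 + 2*x^2*y*z - 5*x^3 - 2*x*y^2 - 2*x*z^2 + 5*x
use: tr(a^-2 b^-1 a^4 b) = tr(b^-1 a^4 b a^-1) tr(a) - tr(b^-1 a^4 b)   [inverse elimination on a] = -x^5*y*z + x^6 + x^4*y^2 + x^4*z^2 + 2*x^3*y*z - 6*x^4 - 2*x^2*y^2 - 2*x^2*z^2 + 9*x^2 - 2
use: tr(a^-1 b^-1 a^4 b a^-2) = tr(a^-2 b^-1 a^4 b) tr(a) - tr(a^-2 b^-1 a^4 b a)   [inverse elimination on a] = -x^6*y*z + x^7 + x^5*y^2 + x^5*z^2 + 3*x^4*y*z - 7*x^5 - 3*x^3*y^2 - 3*x^3*z^2 - 2*x^2*y*z + 14*x^3 + 2*x*y^2 + 2*x*z^2 - 7*x
tr(a^3 b^2) = tr(b) tr(a^3 b) - tr(a^3)   [square of b] = x^2*y*z - x^3 - x*y^2 - y*z + 3*x
use: tr(b^2) = tr(b) tr(b) - tr(1)   [square of b] = y^2 - 2
apply: tr(b a^2 b) = tr(a) tr(b^2 a) - tr(b^2)   [square of a] = x*y*z - x^2 - y^2 + 2
apply: tr(b^3 a^2) = tr(b) tr(b a^2 b) - tr(b a^2)   [square of b] = x*y^2*z - x^2*y - y^3 - x*z + 3*y
tr(b^3 a) = tr(b) tr(b a b) - tr(b a)   [square of b] = y^2*z - x*y - z
tr(a b^3 a^2) = tr(a) tr(b^3 a^2) - tr(b^3 a)   [square of a] = x^2*y^2*z - x^3*y - x*y^3 - x^2*z - y^2*z + 4*x*y + z
tr(b a^4 b^2) = tr(a) tr(a b^3 a^2) - tr(a b^3 a)   [square of a] = x^3*y^2*z - x^4*y - x^2*y^3 - x^3*z - 2*x*y^2*z + 5*x^2*y + y^3 + 2*x*z - 3*y
apply: tr(a b a^4) = tr(a) tr(a b a^3) - tr(a b a^2)   [square of a] = x^4*z - x^3*y - 3*x^2*z + 2*x*y + z
use: tr(b a^4 b^2 a) = tr(b) tr(a b a^4 b) - tr(a b a^4)   [square of b] = x^3*y*z^2 - x^4*z - x^2*y^2*z - 2*x*y*z^2 + 3*x^2*z + y^2*z + x*y - z
apply: tr(a^4 b^2 a^-1 b) = tr(b a^4 b^2) tr(a) - tr(b a^4 b^2 a)   [inverse elimination on a] = x^4*y^2*z - x^5*y - x^3*y^3 - x^3*y*z^2 - x^2*y^2*z + 5*x^3*y + x*y^3 + 2*x*y*z^2 - x^2*z - y^2*z - 4*x*y + z
use: tr(b a^-1 b^-1 a^4 b) = tr(a^4 b^2 a^-1) tr(b) - tr(a^4 b^2 a^-1 b)   [inverse elimination on b] = -x^4*y^2*z + x^5*y + x^3*y^3 + x^3*y*z^2 + 2*x^2*y^2*z - 6*x^3*y - 2*x*y^3 - 2*x*y*z^2 + x^2*z + 7*x*y - z
tr(b a^4 b a b) = tr(b) tr(a^4 b a b) - tr(a^4 b a)   [square of b] = x^3*y*z^2 - x^4*z - x^2*y^2*z - 2*x*y*z^2 + 3*x^2*z + y^2*z + x*y - z
tr(b a b a b a) = tr(a b a b) tr(a b) - tr(b a)   [split at a repeated a] = z^3 - 3*z
apply: tr(b a b a b) = tr(b) tr(a b a b) - tr(a b a)   [square of b] = y*z^2 - x*z - y
use: tr(a b a b a b a) = tr(a) tr(b a b a b a) - tr(b a b a b)   [square of a] = x*z^3 - y*z^2 - 2*x*z + y
apply: tr(a b a b a b a^2) = tr(a) tr(a b a b a b a) - tr(a b a b a b)   [square of a] = x^2*z^3 - x*y*z^2 - 2*x^2*z - z^3 + x*y + 3*z
tr(b a^4 b a b a) = tr(a) tr(a b a b a b a^2) - tr(a b a b a b a)   [square of a] = x^3*z^3 - x^2*y*z^2 - 2*x^3*z - 2*x*z^3 + x^2*y + y*z^2 + 5*x*z - y
tr(a^4 b a b a^-1 b) = tr(b a^4 b a b) tr(a) - tr(b a^4 b a b a)   [inverse elimination on a] = x^4*y*z^2 - x^5*z - x^3*y^2*z - x^3*z^3 - x^2*y*z^2 + 5*x^3*z + x*y^2*z + 2*x*z^3 - y*z^2 - 6*x*z + y
apply: tr(b a^-1 b^-1 a^4 b a) = tr(a^4 b a b a^-1) tr(b) - tr(a^4 b a b a^-1 b)   [inverse elimination on b] = -x^4*y*z^2 + x^5*z + x^3*y^2*z + x^3*z^3 + 2*x^2*y*z^2 - 5*x^3*z - 2*x*y^2*z - 2*x*z^3 - x^2*y + 6*x*z + y
apply: tr(a^-1 b a^-1 b^-1 a^4 b) = tr(b a^-1 b^-1 a^4 b) tr(a) - tr(b a^-1 b^-1 a^4 b a)   [inverse elimination on a] = -x^5*y^2*z + x^6*y + x^4*y^3 + 2*x^4*y*z^2 - x^5*z + x^3*y^2*z - x^3*z^3 - 6*x^4*y - 2*x^2*y^3 - 4*x^2*y*z^2 + 6*x^3*z + 2*x*y^2*z + 2*x*z^3 + 8*x^2*y - 7*x*z - y
apply: tr(a^-1 b^-1 a^4 b a^-2 b) = tr(a^-1 b a^-1 b^-1 a^4 b) tr(a) - tr(a^-1 b a^-1 b^-1 a^4 b a)   [inverse elimination on a] = -x^6*y^2*z + x^7*y + x^5*y^3 + 2*x^5*y*z^2 - x^6*z + 2*x^4*y^2*z - x^4*z^3 - 7*x^5*y - 3*x^3*y^3 - 5*x^3*y*z^2 + 6*x^4*z + 2*x^2*z^3 + 14*x^3*y + 2*x*y^3 + 2*x*y*z^2 - 8*x^2*z - 8*x*y + z
tr(a^-1 b^-1 a^-1 b^-1 a^4 b a^-1) = tr(a^-1 b^-1 a^4 b a^-2) tr(b) - tr(a^-1 b^-1 a^4 b a^-2 b)   [inverse elimination on b] = -x^5*y*z^2 + x^6*z + x^4*y^2*z + x^4*z^3 + 2*x^3*y*z^2 - 6*x^4*z - 2*x^2*y^2*z - 2*x^2*z^3 + 8*x^2*z + x*y - z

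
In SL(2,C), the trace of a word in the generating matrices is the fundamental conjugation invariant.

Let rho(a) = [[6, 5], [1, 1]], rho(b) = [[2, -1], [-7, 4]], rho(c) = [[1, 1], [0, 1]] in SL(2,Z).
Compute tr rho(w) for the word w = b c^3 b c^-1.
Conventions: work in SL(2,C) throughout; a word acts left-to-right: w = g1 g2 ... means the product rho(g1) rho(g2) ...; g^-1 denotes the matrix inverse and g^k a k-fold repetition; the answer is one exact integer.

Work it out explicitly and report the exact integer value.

-197

rho(b) = [[2, -1], [-7, 4]]
... * rho(c) = [[1, 1], [0, 1]]  ->  [[2, 1], [-7, -3]]
... * rho(c) = [[1, 1], [0, 1]]  ->  [[2, 3], [-7, -10]]
... * rho(c) = [[1, 1], [0, 1]]  ->  [[2, 5], [-7, -17]]
... * rho(b) = [[2, -1], [-7, 4]]  ->  [[-31, 18], [105, -61]]
... * rho(c^-1) = [[1, -1], [0, 1]]  ->  [[-31, 49], [105, -166]]
tr = -31 + -166 = -197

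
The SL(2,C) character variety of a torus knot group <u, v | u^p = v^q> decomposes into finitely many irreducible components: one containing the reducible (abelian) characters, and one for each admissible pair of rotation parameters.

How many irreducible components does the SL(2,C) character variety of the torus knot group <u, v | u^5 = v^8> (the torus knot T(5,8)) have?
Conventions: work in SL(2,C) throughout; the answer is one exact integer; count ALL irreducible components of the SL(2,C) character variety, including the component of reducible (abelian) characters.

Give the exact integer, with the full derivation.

Gamma = < u, v | u^5 = v^8 > (torus knot T(5,8)); the central element u^5 = v^8 acts as +I or -I in any irreducible SL(2,C) representation.
So on each irreducible component the traces are pinned: tr(u) = 2*cos(pi*alpha/5) with 1 <= alpha <= 4, tr(v) = 2*cos(pi*beta/8) with 1 <= beta <= 7.
The two central values (-1)^alpha I and (-1)^beta I must be the same matrix, so alpha and beta share a parity.
Counting: 2 odd alphas x 4 odd betas + 2 even alphas x 3 even betas = 8 + 6 = 14.
components with irreducible characters: 14; plus the single component of reducible (abelian) characters: total 15.

15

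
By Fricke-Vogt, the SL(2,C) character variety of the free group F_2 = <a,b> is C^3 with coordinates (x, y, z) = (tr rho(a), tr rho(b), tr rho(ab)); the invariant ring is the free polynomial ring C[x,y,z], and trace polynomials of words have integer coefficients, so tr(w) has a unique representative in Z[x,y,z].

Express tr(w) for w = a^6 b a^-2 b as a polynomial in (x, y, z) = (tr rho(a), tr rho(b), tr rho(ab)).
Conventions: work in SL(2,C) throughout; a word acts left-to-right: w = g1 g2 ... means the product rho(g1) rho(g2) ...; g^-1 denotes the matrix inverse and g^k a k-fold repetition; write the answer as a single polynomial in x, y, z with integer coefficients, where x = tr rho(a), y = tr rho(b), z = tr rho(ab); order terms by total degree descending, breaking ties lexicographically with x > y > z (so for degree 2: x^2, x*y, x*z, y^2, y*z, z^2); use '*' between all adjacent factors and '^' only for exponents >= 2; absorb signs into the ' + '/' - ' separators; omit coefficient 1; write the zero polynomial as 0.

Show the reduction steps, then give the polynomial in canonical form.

tr(a^2 b) = tr(a) tr(b a) - tr(b) = x*z - y
tr(a^2) = tr(a) tr(a) - tr(1) = x^2 - 2
tr(b^2 a^2) = tr(b) tr(a^2 b) - tr(a^2) = x*y*z - x^2 - y^2 + 2
tr(b^2 a) = tr(b) tr(a b) - tr(a) = y*z - x
tr(b^2 a^3) = tr(a) tr(b^2 a^2) - tr(b^2 a) = x^2*y*z - x^3 - x*y^2 - y*z + 3*x
tr(a b^2 a^3) = tr(a) tr(b^2 a^3) - tr(b^2 a^2) = x^3*y*z - x^4 - x^2*y^2 - 2*x*y*z + 4*x^2 + y^2 - 2
tr(b^2 a^5) = tr(a) tr(a b^2 a^3) - tr(a b^2 a^2) = x^4*y*z - x^5 - x^3*y^2 - 3*x^2*y*z + 5*x^3 + 2*x*y^2 + y*z - 5*x
tr(b a^6 b) = tr(a) tr(b^2 a^5) - tr(b^2 a^4) = x^5*y*z - x^6 - x^4*y^2 - 4*x^3*y*z + 6*x^4 + 3*x^2*y^2 + 3*x*y*z - 9*x^2 - y^2 + 2
tr(b a b a) = tr(b a) tr(b a) - tr(1) = z^2 - 2
tr(a b a b a) = tr(a) tr(b a b a) - tr(b a b) = x*z^2 - y*z - x
tr(b a b a^3) = tr(a) tr(a b a b a) - tr(a b a b) = x^2*z^2 - x*y*z - x^2 - z^2 + 2
tr(a^2 b a b a^2) = tr(a) tr(b a b a^3) - tr(b a b a^2) = x^3*z^2 - x^2*y*z - x^3 - 2*x*z^2 + y*z + 3*x
tr(a^4 b a b a) = tr(a) tr(a^2 b a b a^2) - tr(a^2 b a b a) = x^4*z^2 - x^3*y*z - x^4 - 3*x^2*z^2 + 2*x*y*z + 4*x^2 + z^2 - 2
tr(b a^6 b a) = tr(a) tr(a^4 b a b a) - tr(a^4 b a b) = x^5*z^2 - x^4*y*z - x^5 - 4*x^3*z^2 + 3*x^2*y*z + 5*x^3 + 3*x*z^2 - y*z - 5*x
tr(a^-1 b a^6 b) = tr(b a^6 b) tr(a) - tr(b a^6 b a) = x^6*y*z - x^7 - x^5*y^2 - x^5*z^2 - 3*x^4*y*z + 7*x^5 + 3*x^3*y^2 + 4*x^3*z^2 - 14*x^3 - x*y^2 - 3*x*z^2 + y*z + 7*x
tr(a^6 b a^-2 b) = tr(a^-1 b a^6 b) tr(a) - tr(a^-1 b a^6 b a) = x^7*y*z - x^8 - x^6*y^2 - x^6*z^2 - 4*x^5*y*z + 8*x^6 + 4*x^4*y^2 + 4*x^4*z^2 + 4*x^3*y*z - 20*x^4 - 4*x^2*y^2 - 3*x^2*z^2 - 2*x*y*z + 16*x^2 + y^2 - 2

x^7*y*z - x^8 - x^6*y^2 - x^6*z^2 - 4*x^5*y*z + 8*x^6 + 4*x^4*y^2 + 4*x^4*z^2 + 4*x^3*y*z - 20*x^4 - 4*x^2*y^2 - 3*x^2*z^2 - 2*x*y*z + 16*x^2 + y^2 - 2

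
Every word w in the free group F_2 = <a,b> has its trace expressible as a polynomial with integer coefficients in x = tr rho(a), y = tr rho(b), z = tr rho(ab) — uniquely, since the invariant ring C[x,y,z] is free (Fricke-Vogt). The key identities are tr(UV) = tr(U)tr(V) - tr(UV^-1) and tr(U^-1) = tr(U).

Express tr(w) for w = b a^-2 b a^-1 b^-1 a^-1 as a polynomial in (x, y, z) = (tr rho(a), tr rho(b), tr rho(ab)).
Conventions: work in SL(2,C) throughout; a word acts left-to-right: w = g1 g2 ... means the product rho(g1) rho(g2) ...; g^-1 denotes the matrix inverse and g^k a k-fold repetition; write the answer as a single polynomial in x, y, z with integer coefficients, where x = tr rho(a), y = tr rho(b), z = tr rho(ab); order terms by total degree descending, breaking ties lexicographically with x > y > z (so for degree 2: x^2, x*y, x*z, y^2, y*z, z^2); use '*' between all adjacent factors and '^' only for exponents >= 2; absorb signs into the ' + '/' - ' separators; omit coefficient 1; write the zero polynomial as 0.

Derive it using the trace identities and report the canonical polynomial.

tr(a^-1 b) = tr(b)*tr(a) - tr(b a) = x*y - z
tr(b a^-2) = tr(a^-1 b)*tr(a) - tr(a^-1 b a) = x^2*y - x*z - y
tr(a^-2 b a^-1) = tr(b a^-2)*tr(a) - tr(b a^-1) = x^3*y - x^2*z - 2*x*y + z
tr(b^2) = tr(b)*tr(b) - tr(1) = y^2 - 2
apply: tr(b^2 a) = tr(b)*tr(a b) - tr(a) = y*z - x
tr(a^-1 b^2) = tr(b^2)*tr(a) - tr(b^2 a) = x*y^2 - y*z - x
use: tr(b a^-2 b) = tr(a^-1 b^2)*tr(a) - tr(a^-1 b^2 a) = x^2*y^2 - x*y*z - x^2 - y^2 + 2
tr(b a b^2) = tr(b)*tr(a b^2) - tr(a b) = y^2*z - x*y - z
tr(a b a b) = tr(b a)*tr(b a) - tr(1)   [split at repeated b] = z^2 - 2
tr(a b a) = tr(a)*tr(b a) - tr(b) = x*z - y
tr(b a b^2 a) = tr(b)*tr(a b a b) - tr(a b a) = y*z^2 - x*z - y
apply: tr(b a^-1 b a b) = tr(b a b^2)*tr(a) - tr(b a b^2 a) = x*y^2*z - x^2*y - y*z^2 + y
use: tr(b a b a b a) = tr(a b)*tr(a b a b) - tr(a^-1 b^-1)   [split at repeated a] = z^3 - 3*z
apply: tr(b a^-1 b a b a) = tr(b a b a b)*tr(a) - tr(b a b a b a) = x*y*z^2 - x^2*z - z^3 - x*y + 3*z
tr(b a^-1 b a b a^-1) = tr(b a^-1 b a b)*tr(a) - tr(b a^-1 b a b a) = x^2*y^2*z - x^3*y - 2*x*y*z^2 + x^2*z + z^3 + 2*x*y - 3*z
apply: tr(a b a^-2 b a^-1 b) = tr(b a^-1 b a b a^-1)*tr(a) - tr(b a^-1 b a b) = x^3*y^2*z - x^4*y - 2*x^2*y*z^2 + x^3*z - x*y^2*z + x*z^3 + 3*x^2*y + y*z^2 - 3*x*z - y
use: tr(b a^-2 b a^-1 b^-1 a) = tr(a b a^-2 b a^-1)*tr(b) - tr(a b a^-2 b a^-1 b) = -x^3*y^2*z + x^4*y + x^2*y^3 + 2*x^2*y*z^2 - x^3*z - x*z^3 - 4*x^2*y - y^3 - y*z^2 + 3*x*z + 3*y
tr(b a^-2 b a^-1 b^-1 a^-1) = tr(b a^-2 b a^-1 b^-1)*tr(a) - tr(b a^-2 b a^-1 b^-1 a) = x^3*y^2*z - x^2*y^3 - 2*x^2*y*z^2 + x*z^3 + 2*x^2*y + y^3 + y*z^2 - 2*x*z - 3*y

x^3*y^2*z - x^2*y^3 - 2*x^2*y*z^2 + x*z^3 + 2*x^2*y + y^3 + y*z^2 - 2*x*z - 3*y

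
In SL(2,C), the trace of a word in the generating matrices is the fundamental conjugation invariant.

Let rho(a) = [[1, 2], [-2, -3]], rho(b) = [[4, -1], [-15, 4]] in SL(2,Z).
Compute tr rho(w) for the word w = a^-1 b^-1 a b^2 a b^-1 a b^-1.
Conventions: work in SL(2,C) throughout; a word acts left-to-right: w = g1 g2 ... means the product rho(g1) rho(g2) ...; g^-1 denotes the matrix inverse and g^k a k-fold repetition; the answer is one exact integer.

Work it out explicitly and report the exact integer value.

rho(a^-1) = [[-3, -2], [2, 1]]
... * rho(b^-1) = [[4, 1], [15, 4]]  ->  [[-42, -11], [23, 6]]
... * rho(a) = [[1, 2], [-2, -3]]  ->  [[-20, -51], [11, 28]]
... * rho(b) = [[4, -1], [-15, 4]]  ->  [[685, -184], [-376, 101]]
... * rho(b) = [[4, -1], [-15, 4]]  ->  [[5500, -1421], [-3019, 780]]
... * rho(a) = [[1, 2], [-2, -3]]  ->  [[8342, 15263], [-4579, -8378]]
... * rho(b^-1) = [[4, 1], [15, 4]]  ->  [[262313, 69394], [-143986, -38091]]
... * rho(a) = [[1, 2], [-2, -3]]  ->  [[123525, 316444], [-67804, -173699]]
... * rho(b^-1) = [[4, 1], [15, 4]]  ->  [[5240760, 1389301], [-2876701, -762600]]
tr = 5240760 + -762600 = 4478160

4478160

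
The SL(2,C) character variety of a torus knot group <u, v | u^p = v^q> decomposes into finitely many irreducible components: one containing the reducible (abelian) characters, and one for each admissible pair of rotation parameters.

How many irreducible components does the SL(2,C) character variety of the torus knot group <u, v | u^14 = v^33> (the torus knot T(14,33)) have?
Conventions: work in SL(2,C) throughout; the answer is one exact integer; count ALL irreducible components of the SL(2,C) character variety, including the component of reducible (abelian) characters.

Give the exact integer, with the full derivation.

209

For T(14,33): irreducibility forces the central element u^14 = v^33 to one of +I, -I.
So on each irreducible component the traces are pinned: tr(u) = 2*cos(pi*alpha/14) with 1 <= alpha <= 13, tr(v) = 2*cos(pi*beta/33) with 1 <= beta <= 32.
The two central values (-1)^alpha I and (-1)^beta I must be the same matrix, so alpha and beta share a parity.
Enumerate parity-matched pairs: 7*16 odd-odd plus 6*16 even-even gives 208.
That is 208 components of irreducible characters, and with the reducible (abelian) component the total is 209.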